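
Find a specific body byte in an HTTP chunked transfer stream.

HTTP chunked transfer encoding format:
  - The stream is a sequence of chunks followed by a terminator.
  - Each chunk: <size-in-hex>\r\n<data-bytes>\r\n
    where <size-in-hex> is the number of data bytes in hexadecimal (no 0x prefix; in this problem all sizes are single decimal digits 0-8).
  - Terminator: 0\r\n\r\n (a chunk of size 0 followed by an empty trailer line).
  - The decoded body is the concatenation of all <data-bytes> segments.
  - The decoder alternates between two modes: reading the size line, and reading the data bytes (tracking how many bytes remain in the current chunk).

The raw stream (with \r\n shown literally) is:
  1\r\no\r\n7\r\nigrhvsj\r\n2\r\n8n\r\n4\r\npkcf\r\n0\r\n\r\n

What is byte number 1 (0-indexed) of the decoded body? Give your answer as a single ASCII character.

Answer: i

Derivation:
Chunk 1: stream[0..1]='1' size=0x1=1, data at stream[3..4]='o' -> body[0..1], body so far='o'
Chunk 2: stream[6..7]='7' size=0x7=7, data at stream[9..16]='igrhvsj' -> body[1..8], body so far='oigrhvsj'
Chunk 3: stream[18..19]='2' size=0x2=2, data at stream[21..23]='8n' -> body[8..10], body so far='oigrhvsj8n'
Chunk 4: stream[25..26]='4' size=0x4=4, data at stream[28..32]='pkcf' -> body[10..14], body so far='oigrhvsj8npkcf'
Chunk 5: stream[34..35]='0' size=0 (terminator). Final body='oigrhvsj8npkcf' (14 bytes)
Body byte 1 = 'i'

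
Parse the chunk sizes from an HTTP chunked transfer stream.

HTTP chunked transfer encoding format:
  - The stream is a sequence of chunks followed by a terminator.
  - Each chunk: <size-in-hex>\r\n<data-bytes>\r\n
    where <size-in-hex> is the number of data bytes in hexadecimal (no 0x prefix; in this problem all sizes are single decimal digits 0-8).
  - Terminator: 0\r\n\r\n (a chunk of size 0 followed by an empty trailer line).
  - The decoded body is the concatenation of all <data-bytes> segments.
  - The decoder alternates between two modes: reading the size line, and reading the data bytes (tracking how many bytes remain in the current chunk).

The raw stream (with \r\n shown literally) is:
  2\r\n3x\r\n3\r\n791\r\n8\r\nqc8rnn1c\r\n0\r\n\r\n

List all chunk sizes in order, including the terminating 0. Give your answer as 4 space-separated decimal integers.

Answer: 2 3 8 0

Derivation:
Chunk 1: stream[0..1]='2' size=0x2=2, data at stream[3..5]='3x' -> body[0..2], body so far='3x'
Chunk 2: stream[7..8]='3' size=0x3=3, data at stream[10..13]='791' -> body[2..5], body so far='3x791'
Chunk 3: stream[15..16]='8' size=0x8=8, data at stream[18..26]='qc8rnn1c' -> body[5..13], body so far='3x791qc8rnn1c'
Chunk 4: stream[28..29]='0' size=0 (terminator). Final body='3x791qc8rnn1c' (13 bytes)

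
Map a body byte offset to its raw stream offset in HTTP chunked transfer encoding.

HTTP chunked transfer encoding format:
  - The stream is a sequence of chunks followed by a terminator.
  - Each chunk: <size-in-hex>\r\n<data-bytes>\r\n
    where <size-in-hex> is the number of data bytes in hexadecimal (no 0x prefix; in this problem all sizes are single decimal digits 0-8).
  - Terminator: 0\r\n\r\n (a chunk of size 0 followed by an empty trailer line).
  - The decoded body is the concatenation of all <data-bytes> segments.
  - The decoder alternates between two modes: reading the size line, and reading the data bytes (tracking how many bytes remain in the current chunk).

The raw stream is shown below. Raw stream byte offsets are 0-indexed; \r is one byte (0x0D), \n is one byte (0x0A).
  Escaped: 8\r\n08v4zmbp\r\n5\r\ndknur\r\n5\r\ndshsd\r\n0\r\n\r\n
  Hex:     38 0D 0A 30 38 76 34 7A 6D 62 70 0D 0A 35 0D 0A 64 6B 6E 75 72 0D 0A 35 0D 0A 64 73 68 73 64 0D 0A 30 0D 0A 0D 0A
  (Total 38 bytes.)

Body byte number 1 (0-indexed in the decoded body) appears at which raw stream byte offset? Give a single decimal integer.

Answer: 4

Derivation:
Chunk 1: stream[0..1]='8' size=0x8=8, data at stream[3..11]='08v4zmbp' -> body[0..8], body so far='08v4zmbp'
Chunk 2: stream[13..14]='5' size=0x5=5, data at stream[16..21]='dknur' -> body[8..13], body so far='08v4zmbpdknur'
Chunk 3: stream[23..24]='5' size=0x5=5, data at stream[26..31]='dshsd' -> body[13..18], body so far='08v4zmbpdknurdshsd'
Chunk 4: stream[33..34]='0' size=0 (terminator). Final body='08v4zmbpdknurdshsd' (18 bytes)
Body byte 1 at stream offset 4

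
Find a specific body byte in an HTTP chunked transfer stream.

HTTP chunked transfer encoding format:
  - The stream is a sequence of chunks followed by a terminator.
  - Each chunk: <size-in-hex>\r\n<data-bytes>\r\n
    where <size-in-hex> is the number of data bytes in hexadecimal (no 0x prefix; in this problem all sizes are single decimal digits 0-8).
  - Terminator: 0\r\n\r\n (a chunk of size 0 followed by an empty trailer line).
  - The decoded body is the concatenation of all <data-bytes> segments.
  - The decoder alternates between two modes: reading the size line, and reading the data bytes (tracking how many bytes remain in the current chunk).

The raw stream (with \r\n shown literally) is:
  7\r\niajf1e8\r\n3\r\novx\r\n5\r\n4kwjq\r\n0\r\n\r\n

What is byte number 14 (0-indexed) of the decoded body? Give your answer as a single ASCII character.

Chunk 1: stream[0..1]='7' size=0x7=7, data at stream[3..10]='iajf1e8' -> body[0..7], body so far='iajf1e8'
Chunk 2: stream[12..13]='3' size=0x3=3, data at stream[15..18]='ovx' -> body[7..10], body so far='iajf1e8ovx'
Chunk 3: stream[20..21]='5' size=0x5=5, data at stream[23..28]='4kwjq' -> body[10..15], body so far='iajf1e8ovx4kwjq'
Chunk 4: stream[30..31]='0' size=0 (terminator). Final body='iajf1e8ovx4kwjq' (15 bytes)
Body byte 14 = 'q'

Answer: q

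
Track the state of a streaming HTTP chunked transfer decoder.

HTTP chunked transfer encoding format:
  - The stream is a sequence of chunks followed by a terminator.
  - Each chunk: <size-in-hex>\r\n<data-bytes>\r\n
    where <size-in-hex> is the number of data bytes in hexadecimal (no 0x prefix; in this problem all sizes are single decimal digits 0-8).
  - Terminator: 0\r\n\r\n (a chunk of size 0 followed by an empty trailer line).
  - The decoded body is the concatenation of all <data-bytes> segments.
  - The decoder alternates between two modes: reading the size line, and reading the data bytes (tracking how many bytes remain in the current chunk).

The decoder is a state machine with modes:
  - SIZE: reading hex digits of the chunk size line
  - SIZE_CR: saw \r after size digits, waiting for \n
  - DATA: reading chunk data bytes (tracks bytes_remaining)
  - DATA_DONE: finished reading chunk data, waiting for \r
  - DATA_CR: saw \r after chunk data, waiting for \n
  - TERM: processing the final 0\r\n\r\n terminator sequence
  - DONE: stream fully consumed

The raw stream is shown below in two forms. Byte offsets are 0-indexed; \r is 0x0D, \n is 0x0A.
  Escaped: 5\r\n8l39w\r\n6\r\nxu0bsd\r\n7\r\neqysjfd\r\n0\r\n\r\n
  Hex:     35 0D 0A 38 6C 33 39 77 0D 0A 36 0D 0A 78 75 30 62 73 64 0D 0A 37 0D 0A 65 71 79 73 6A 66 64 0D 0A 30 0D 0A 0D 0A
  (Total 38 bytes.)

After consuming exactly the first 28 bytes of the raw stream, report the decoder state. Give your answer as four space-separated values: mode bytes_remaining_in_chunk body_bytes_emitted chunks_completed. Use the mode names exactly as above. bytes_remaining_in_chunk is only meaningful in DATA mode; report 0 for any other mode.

Byte 0 = '5': mode=SIZE remaining=0 emitted=0 chunks_done=0
Byte 1 = 0x0D: mode=SIZE_CR remaining=0 emitted=0 chunks_done=0
Byte 2 = 0x0A: mode=DATA remaining=5 emitted=0 chunks_done=0
Byte 3 = '8': mode=DATA remaining=4 emitted=1 chunks_done=0
Byte 4 = 'l': mode=DATA remaining=3 emitted=2 chunks_done=0
Byte 5 = '3': mode=DATA remaining=2 emitted=3 chunks_done=0
Byte 6 = '9': mode=DATA remaining=1 emitted=4 chunks_done=0
Byte 7 = 'w': mode=DATA_DONE remaining=0 emitted=5 chunks_done=0
Byte 8 = 0x0D: mode=DATA_CR remaining=0 emitted=5 chunks_done=0
Byte 9 = 0x0A: mode=SIZE remaining=0 emitted=5 chunks_done=1
Byte 10 = '6': mode=SIZE remaining=0 emitted=5 chunks_done=1
Byte 11 = 0x0D: mode=SIZE_CR remaining=0 emitted=5 chunks_done=1
Byte 12 = 0x0A: mode=DATA remaining=6 emitted=5 chunks_done=1
Byte 13 = 'x': mode=DATA remaining=5 emitted=6 chunks_done=1
Byte 14 = 'u': mode=DATA remaining=4 emitted=7 chunks_done=1
Byte 15 = '0': mode=DATA remaining=3 emitted=8 chunks_done=1
Byte 16 = 'b': mode=DATA remaining=2 emitted=9 chunks_done=1
Byte 17 = 's': mode=DATA remaining=1 emitted=10 chunks_done=1
Byte 18 = 'd': mode=DATA_DONE remaining=0 emitted=11 chunks_done=1
Byte 19 = 0x0D: mode=DATA_CR remaining=0 emitted=11 chunks_done=1
Byte 20 = 0x0A: mode=SIZE remaining=0 emitted=11 chunks_done=2
Byte 21 = '7': mode=SIZE remaining=0 emitted=11 chunks_done=2
Byte 22 = 0x0D: mode=SIZE_CR remaining=0 emitted=11 chunks_done=2
Byte 23 = 0x0A: mode=DATA remaining=7 emitted=11 chunks_done=2
Byte 24 = 'e': mode=DATA remaining=6 emitted=12 chunks_done=2
Byte 25 = 'q': mode=DATA remaining=5 emitted=13 chunks_done=2
Byte 26 = 'y': mode=DATA remaining=4 emitted=14 chunks_done=2
Byte 27 = 's': mode=DATA remaining=3 emitted=15 chunks_done=2

Answer: DATA 3 15 2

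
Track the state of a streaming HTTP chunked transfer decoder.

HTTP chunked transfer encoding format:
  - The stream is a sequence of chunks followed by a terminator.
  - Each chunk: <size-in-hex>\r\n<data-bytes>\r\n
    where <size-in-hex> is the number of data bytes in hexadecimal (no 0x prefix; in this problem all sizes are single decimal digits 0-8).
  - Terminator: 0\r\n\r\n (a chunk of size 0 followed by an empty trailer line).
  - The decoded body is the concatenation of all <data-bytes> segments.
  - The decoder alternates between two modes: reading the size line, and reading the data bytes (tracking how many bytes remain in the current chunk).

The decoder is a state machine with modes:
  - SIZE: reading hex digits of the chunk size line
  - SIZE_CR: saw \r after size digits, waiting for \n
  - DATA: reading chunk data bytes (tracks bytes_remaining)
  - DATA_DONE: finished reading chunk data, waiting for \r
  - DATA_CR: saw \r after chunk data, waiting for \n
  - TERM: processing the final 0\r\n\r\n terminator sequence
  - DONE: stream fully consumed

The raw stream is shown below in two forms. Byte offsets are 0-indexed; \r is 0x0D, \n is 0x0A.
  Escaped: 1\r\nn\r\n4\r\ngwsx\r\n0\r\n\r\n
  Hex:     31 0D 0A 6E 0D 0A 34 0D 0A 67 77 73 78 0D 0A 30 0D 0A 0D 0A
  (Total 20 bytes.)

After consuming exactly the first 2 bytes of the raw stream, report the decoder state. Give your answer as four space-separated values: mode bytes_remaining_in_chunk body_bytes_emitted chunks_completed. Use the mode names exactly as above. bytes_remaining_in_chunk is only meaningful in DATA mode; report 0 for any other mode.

Answer: SIZE_CR 0 0 0

Derivation:
Byte 0 = '1': mode=SIZE remaining=0 emitted=0 chunks_done=0
Byte 1 = 0x0D: mode=SIZE_CR remaining=0 emitted=0 chunks_done=0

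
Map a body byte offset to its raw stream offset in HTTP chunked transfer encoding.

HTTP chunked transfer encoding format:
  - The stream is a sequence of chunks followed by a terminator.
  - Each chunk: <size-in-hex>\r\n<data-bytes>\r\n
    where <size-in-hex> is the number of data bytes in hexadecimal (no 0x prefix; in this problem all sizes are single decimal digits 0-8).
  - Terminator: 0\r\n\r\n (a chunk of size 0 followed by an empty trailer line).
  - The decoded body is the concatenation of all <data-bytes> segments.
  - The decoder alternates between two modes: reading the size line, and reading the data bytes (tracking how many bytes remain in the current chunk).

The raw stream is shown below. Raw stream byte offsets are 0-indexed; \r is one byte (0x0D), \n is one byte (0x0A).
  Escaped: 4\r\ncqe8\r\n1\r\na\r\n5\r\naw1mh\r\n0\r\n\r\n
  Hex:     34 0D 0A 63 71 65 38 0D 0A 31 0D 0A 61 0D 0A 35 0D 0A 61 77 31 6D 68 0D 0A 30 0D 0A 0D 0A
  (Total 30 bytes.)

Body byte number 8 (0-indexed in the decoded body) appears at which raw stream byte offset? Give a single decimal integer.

Chunk 1: stream[0..1]='4' size=0x4=4, data at stream[3..7]='cqe8' -> body[0..4], body so far='cqe8'
Chunk 2: stream[9..10]='1' size=0x1=1, data at stream[12..13]='a' -> body[4..5], body so far='cqe8a'
Chunk 3: stream[15..16]='5' size=0x5=5, data at stream[18..23]='aw1mh' -> body[5..10], body so far='cqe8aaw1mh'
Chunk 4: stream[25..26]='0' size=0 (terminator). Final body='cqe8aaw1mh' (10 bytes)
Body byte 8 at stream offset 21

Answer: 21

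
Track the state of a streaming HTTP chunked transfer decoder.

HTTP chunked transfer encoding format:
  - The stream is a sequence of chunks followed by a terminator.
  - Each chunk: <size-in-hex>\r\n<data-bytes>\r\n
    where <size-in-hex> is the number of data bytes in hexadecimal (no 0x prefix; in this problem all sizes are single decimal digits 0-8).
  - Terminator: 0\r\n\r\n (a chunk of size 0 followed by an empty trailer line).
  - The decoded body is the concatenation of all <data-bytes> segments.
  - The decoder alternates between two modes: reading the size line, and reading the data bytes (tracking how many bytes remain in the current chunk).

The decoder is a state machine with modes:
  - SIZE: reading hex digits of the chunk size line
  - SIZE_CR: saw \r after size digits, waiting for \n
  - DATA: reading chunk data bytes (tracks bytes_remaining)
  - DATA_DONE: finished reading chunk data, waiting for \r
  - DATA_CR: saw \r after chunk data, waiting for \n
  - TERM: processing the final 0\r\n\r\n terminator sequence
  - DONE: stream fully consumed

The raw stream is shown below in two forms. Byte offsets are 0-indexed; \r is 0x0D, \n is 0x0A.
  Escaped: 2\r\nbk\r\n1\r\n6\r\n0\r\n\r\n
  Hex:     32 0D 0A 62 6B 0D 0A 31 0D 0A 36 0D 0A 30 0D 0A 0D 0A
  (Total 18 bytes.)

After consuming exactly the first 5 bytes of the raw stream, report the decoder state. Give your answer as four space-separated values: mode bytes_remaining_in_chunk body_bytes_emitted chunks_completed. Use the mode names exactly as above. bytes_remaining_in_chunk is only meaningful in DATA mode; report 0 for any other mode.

Byte 0 = '2': mode=SIZE remaining=0 emitted=0 chunks_done=0
Byte 1 = 0x0D: mode=SIZE_CR remaining=0 emitted=0 chunks_done=0
Byte 2 = 0x0A: mode=DATA remaining=2 emitted=0 chunks_done=0
Byte 3 = 'b': mode=DATA remaining=1 emitted=1 chunks_done=0
Byte 4 = 'k': mode=DATA_DONE remaining=0 emitted=2 chunks_done=0

Answer: DATA_DONE 0 2 0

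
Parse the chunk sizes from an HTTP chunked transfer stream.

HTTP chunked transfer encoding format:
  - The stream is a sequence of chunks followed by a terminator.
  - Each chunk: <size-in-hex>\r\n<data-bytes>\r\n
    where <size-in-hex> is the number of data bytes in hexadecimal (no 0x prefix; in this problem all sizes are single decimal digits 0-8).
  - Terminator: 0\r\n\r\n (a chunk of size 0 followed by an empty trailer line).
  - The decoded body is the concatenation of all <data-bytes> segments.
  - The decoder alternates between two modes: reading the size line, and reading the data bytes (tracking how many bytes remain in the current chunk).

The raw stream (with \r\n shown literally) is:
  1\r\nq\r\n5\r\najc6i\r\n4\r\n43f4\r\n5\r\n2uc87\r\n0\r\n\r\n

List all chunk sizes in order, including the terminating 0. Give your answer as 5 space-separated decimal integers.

Answer: 1 5 4 5 0

Derivation:
Chunk 1: stream[0..1]='1' size=0x1=1, data at stream[3..4]='q' -> body[0..1], body so far='q'
Chunk 2: stream[6..7]='5' size=0x5=5, data at stream[9..14]='ajc6i' -> body[1..6], body so far='qajc6i'
Chunk 3: stream[16..17]='4' size=0x4=4, data at stream[19..23]='43f4' -> body[6..10], body so far='qajc6i43f4'
Chunk 4: stream[25..26]='5' size=0x5=5, data at stream[28..33]='2uc87' -> body[10..15], body so far='qajc6i43f42uc87'
Chunk 5: stream[35..36]='0' size=0 (terminator). Final body='qajc6i43f42uc87' (15 bytes)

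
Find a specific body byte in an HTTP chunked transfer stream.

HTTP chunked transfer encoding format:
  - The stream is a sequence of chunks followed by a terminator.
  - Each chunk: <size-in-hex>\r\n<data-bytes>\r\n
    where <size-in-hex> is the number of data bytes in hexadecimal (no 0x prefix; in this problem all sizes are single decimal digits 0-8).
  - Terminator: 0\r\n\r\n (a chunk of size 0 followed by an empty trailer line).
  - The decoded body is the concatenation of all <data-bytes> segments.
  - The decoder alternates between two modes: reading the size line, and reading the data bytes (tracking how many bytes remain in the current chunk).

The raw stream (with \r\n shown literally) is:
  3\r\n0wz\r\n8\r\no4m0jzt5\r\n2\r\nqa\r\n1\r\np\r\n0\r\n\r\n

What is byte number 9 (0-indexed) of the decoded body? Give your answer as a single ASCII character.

Chunk 1: stream[0..1]='3' size=0x3=3, data at stream[3..6]='0wz' -> body[0..3], body so far='0wz'
Chunk 2: stream[8..9]='8' size=0x8=8, data at stream[11..19]='o4m0jzt5' -> body[3..11], body so far='0wzo4m0jzt5'
Chunk 3: stream[21..22]='2' size=0x2=2, data at stream[24..26]='qa' -> body[11..13], body so far='0wzo4m0jzt5qa'
Chunk 4: stream[28..29]='1' size=0x1=1, data at stream[31..32]='p' -> body[13..14], body so far='0wzo4m0jzt5qap'
Chunk 5: stream[34..35]='0' size=0 (terminator). Final body='0wzo4m0jzt5qap' (14 bytes)
Body byte 9 = 't'

Answer: t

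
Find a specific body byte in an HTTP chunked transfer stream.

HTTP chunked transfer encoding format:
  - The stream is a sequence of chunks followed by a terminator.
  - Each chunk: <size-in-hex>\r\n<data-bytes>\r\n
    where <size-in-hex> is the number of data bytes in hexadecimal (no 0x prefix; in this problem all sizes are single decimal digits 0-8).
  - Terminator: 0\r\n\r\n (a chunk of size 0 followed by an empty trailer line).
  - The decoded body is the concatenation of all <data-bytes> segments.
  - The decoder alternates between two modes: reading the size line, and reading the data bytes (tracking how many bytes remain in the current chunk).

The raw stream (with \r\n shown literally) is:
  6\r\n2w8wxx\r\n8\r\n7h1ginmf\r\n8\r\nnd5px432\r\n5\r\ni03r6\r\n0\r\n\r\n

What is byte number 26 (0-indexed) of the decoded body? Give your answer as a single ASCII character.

Answer: 6

Derivation:
Chunk 1: stream[0..1]='6' size=0x6=6, data at stream[3..9]='2w8wxx' -> body[0..6], body so far='2w8wxx'
Chunk 2: stream[11..12]='8' size=0x8=8, data at stream[14..22]='7h1ginmf' -> body[6..14], body so far='2w8wxx7h1ginmf'
Chunk 3: stream[24..25]='8' size=0x8=8, data at stream[27..35]='nd5px432' -> body[14..22], body so far='2w8wxx7h1ginmfnd5px432'
Chunk 4: stream[37..38]='5' size=0x5=5, data at stream[40..45]='i03r6' -> body[22..27], body so far='2w8wxx7h1ginmfnd5px432i03r6'
Chunk 5: stream[47..48]='0' size=0 (terminator). Final body='2w8wxx7h1ginmfnd5px432i03r6' (27 bytes)
Body byte 26 = '6'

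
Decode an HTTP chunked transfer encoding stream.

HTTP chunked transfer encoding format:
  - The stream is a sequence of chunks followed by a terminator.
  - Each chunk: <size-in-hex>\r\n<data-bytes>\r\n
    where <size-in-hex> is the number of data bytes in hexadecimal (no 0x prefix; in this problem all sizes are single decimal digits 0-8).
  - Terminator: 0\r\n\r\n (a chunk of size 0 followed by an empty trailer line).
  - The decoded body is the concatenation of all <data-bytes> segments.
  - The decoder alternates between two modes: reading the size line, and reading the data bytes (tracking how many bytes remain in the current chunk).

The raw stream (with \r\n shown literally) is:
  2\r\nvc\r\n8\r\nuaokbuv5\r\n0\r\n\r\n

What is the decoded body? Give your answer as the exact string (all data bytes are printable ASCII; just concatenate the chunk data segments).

Chunk 1: stream[0..1]='2' size=0x2=2, data at stream[3..5]='vc' -> body[0..2], body so far='vc'
Chunk 2: stream[7..8]='8' size=0x8=8, data at stream[10..18]='uaokbuv5' -> body[2..10], body so far='vcuaokbuv5'
Chunk 3: stream[20..21]='0' size=0 (terminator). Final body='vcuaokbuv5' (10 bytes)

Answer: vcuaokbuv5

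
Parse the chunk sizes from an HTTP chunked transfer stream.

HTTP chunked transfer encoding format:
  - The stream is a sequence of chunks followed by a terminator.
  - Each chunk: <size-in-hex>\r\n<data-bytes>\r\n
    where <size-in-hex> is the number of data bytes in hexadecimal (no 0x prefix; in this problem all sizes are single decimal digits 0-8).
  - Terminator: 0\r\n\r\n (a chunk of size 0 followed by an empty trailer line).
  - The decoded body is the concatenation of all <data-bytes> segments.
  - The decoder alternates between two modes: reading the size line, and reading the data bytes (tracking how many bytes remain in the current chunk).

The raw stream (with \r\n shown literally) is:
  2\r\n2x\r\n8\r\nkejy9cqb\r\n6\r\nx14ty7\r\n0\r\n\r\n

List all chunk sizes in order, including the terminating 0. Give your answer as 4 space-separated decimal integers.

Chunk 1: stream[0..1]='2' size=0x2=2, data at stream[3..5]='2x' -> body[0..2], body so far='2x'
Chunk 2: stream[7..8]='8' size=0x8=8, data at stream[10..18]='kejy9cqb' -> body[2..10], body so far='2xkejy9cqb'
Chunk 3: stream[20..21]='6' size=0x6=6, data at stream[23..29]='x14ty7' -> body[10..16], body so far='2xkejy9cqbx14ty7'
Chunk 4: stream[31..32]='0' size=0 (terminator). Final body='2xkejy9cqbx14ty7' (16 bytes)

Answer: 2 8 6 0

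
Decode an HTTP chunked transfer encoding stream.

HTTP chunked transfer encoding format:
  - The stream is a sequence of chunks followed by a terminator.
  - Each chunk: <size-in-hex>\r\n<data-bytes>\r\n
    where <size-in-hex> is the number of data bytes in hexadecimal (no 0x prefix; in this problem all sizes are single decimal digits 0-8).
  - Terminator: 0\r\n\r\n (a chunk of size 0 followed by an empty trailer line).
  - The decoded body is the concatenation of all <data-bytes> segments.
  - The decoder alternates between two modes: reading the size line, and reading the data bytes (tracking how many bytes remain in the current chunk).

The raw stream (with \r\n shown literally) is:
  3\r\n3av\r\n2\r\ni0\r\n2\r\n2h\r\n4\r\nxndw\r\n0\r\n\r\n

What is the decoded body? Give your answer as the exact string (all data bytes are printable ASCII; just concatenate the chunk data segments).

Chunk 1: stream[0..1]='3' size=0x3=3, data at stream[3..6]='3av' -> body[0..3], body so far='3av'
Chunk 2: stream[8..9]='2' size=0x2=2, data at stream[11..13]='i0' -> body[3..5], body so far='3avi0'
Chunk 3: stream[15..16]='2' size=0x2=2, data at stream[18..20]='2h' -> body[5..7], body so far='3avi02h'
Chunk 4: stream[22..23]='4' size=0x4=4, data at stream[25..29]='xndw' -> body[7..11], body so far='3avi02hxndw'
Chunk 5: stream[31..32]='0' size=0 (terminator). Final body='3avi02hxndw' (11 bytes)

Answer: 3avi02hxndw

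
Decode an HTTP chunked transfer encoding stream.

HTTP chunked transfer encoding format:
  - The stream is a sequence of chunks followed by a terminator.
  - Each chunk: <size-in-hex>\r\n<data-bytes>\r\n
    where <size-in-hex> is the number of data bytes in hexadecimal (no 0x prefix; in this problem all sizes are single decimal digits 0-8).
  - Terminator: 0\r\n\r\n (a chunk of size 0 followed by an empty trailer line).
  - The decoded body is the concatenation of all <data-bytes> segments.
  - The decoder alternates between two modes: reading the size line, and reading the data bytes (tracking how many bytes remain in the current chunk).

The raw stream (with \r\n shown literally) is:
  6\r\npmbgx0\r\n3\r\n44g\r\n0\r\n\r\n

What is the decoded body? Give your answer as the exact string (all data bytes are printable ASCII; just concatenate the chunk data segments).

Answer: pmbgx044g

Derivation:
Chunk 1: stream[0..1]='6' size=0x6=6, data at stream[3..9]='pmbgx0' -> body[0..6], body so far='pmbgx0'
Chunk 2: stream[11..12]='3' size=0x3=3, data at stream[14..17]='44g' -> body[6..9], body so far='pmbgx044g'
Chunk 3: stream[19..20]='0' size=0 (terminator). Final body='pmbgx044g' (9 bytes)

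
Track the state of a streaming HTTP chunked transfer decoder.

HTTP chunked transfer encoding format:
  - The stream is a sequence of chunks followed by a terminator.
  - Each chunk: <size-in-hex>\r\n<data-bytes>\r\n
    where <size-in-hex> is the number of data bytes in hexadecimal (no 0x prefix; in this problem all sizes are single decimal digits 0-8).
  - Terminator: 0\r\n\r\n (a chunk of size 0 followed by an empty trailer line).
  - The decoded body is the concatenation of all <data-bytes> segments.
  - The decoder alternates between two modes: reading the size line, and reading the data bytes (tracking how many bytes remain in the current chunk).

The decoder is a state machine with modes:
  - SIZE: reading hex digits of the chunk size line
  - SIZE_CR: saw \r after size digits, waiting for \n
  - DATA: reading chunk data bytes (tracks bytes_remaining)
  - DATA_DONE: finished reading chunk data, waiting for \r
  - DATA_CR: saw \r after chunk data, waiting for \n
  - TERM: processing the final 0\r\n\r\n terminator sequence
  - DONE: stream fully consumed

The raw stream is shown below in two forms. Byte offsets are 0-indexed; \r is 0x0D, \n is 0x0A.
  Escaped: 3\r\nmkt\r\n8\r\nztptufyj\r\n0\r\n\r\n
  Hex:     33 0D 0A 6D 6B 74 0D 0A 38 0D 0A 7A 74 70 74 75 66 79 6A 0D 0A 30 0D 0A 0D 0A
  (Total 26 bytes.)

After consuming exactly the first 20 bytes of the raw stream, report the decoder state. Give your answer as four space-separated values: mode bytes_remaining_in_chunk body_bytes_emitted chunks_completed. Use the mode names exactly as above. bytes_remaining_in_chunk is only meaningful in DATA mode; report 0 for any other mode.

Answer: DATA_CR 0 11 1

Derivation:
Byte 0 = '3': mode=SIZE remaining=0 emitted=0 chunks_done=0
Byte 1 = 0x0D: mode=SIZE_CR remaining=0 emitted=0 chunks_done=0
Byte 2 = 0x0A: mode=DATA remaining=3 emitted=0 chunks_done=0
Byte 3 = 'm': mode=DATA remaining=2 emitted=1 chunks_done=0
Byte 4 = 'k': mode=DATA remaining=1 emitted=2 chunks_done=0
Byte 5 = 't': mode=DATA_DONE remaining=0 emitted=3 chunks_done=0
Byte 6 = 0x0D: mode=DATA_CR remaining=0 emitted=3 chunks_done=0
Byte 7 = 0x0A: mode=SIZE remaining=0 emitted=3 chunks_done=1
Byte 8 = '8': mode=SIZE remaining=0 emitted=3 chunks_done=1
Byte 9 = 0x0D: mode=SIZE_CR remaining=0 emitted=3 chunks_done=1
Byte 10 = 0x0A: mode=DATA remaining=8 emitted=3 chunks_done=1
Byte 11 = 'z': mode=DATA remaining=7 emitted=4 chunks_done=1
Byte 12 = 't': mode=DATA remaining=6 emitted=5 chunks_done=1
Byte 13 = 'p': mode=DATA remaining=5 emitted=6 chunks_done=1
Byte 14 = 't': mode=DATA remaining=4 emitted=7 chunks_done=1
Byte 15 = 'u': mode=DATA remaining=3 emitted=8 chunks_done=1
Byte 16 = 'f': mode=DATA remaining=2 emitted=9 chunks_done=1
Byte 17 = 'y': mode=DATA remaining=1 emitted=10 chunks_done=1
Byte 18 = 'j': mode=DATA_DONE remaining=0 emitted=11 chunks_done=1
Byte 19 = 0x0D: mode=DATA_CR remaining=0 emitted=11 chunks_done=1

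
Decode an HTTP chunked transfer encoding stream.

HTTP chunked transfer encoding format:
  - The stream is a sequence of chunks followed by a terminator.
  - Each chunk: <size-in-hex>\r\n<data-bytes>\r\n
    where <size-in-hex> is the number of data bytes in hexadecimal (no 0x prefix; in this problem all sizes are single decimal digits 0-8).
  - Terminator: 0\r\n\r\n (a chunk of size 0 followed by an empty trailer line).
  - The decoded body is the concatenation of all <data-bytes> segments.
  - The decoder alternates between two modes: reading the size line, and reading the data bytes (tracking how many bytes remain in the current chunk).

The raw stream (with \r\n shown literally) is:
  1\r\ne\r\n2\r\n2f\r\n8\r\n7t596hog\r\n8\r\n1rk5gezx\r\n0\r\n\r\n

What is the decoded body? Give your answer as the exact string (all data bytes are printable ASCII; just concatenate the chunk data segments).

Answer: e2f7t596hog1rk5gezx

Derivation:
Chunk 1: stream[0..1]='1' size=0x1=1, data at stream[3..4]='e' -> body[0..1], body so far='e'
Chunk 2: stream[6..7]='2' size=0x2=2, data at stream[9..11]='2f' -> body[1..3], body so far='e2f'
Chunk 3: stream[13..14]='8' size=0x8=8, data at stream[16..24]='7t596hog' -> body[3..11], body so far='e2f7t596hog'
Chunk 4: stream[26..27]='8' size=0x8=8, data at stream[29..37]='1rk5gezx' -> body[11..19], body so far='e2f7t596hog1rk5gezx'
Chunk 5: stream[39..40]='0' size=0 (terminator). Final body='e2f7t596hog1rk5gezx' (19 bytes)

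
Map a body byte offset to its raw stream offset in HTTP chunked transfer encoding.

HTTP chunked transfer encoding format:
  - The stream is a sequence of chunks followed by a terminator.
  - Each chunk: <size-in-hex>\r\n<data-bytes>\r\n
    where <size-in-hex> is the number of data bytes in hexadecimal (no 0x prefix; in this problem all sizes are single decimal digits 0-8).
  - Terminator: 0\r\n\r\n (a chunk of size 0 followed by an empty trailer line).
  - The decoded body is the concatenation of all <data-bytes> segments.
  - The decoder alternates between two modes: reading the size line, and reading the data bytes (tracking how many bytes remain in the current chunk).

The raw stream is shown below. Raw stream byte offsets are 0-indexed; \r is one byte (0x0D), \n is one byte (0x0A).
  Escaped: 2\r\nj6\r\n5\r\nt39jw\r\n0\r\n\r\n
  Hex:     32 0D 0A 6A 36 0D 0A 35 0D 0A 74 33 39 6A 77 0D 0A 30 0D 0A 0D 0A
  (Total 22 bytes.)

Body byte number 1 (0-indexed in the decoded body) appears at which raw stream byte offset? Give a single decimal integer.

Answer: 4

Derivation:
Chunk 1: stream[0..1]='2' size=0x2=2, data at stream[3..5]='j6' -> body[0..2], body so far='j6'
Chunk 2: stream[7..8]='5' size=0x5=5, data at stream[10..15]='t39jw' -> body[2..7], body so far='j6t39jw'
Chunk 3: stream[17..18]='0' size=0 (terminator). Final body='j6t39jw' (7 bytes)
Body byte 1 at stream offset 4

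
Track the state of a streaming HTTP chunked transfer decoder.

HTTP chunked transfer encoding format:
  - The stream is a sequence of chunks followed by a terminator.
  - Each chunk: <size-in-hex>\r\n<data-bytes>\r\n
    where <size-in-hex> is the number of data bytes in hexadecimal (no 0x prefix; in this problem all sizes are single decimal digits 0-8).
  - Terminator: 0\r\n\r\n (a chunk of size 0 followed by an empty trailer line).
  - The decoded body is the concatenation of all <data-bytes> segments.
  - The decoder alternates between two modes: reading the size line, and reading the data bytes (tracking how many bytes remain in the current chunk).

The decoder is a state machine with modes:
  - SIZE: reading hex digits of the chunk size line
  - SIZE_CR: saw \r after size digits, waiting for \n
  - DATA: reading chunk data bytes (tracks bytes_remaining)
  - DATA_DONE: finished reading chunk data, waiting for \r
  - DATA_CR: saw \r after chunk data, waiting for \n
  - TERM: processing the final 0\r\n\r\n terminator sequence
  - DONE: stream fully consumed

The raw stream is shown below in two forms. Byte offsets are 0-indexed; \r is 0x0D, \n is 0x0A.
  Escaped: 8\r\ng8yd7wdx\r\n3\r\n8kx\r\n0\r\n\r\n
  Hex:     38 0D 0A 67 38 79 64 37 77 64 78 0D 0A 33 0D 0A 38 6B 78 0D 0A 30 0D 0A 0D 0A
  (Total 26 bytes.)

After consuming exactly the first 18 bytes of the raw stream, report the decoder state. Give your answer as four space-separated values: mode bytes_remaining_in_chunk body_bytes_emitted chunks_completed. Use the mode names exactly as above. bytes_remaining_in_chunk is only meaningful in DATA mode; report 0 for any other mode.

Byte 0 = '8': mode=SIZE remaining=0 emitted=0 chunks_done=0
Byte 1 = 0x0D: mode=SIZE_CR remaining=0 emitted=0 chunks_done=0
Byte 2 = 0x0A: mode=DATA remaining=8 emitted=0 chunks_done=0
Byte 3 = 'g': mode=DATA remaining=7 emitted=1 chunks_done=0
Byte 4 = '8': mode=DATA remaining=6 emitted=2 chunks_done=0
Byte 5 = 'y': mode=DATA remaining=5 emitted=3 chunks_done=0
Byte 6 = 'd': mode=DATA remaining=4 emitted=4 chunks_done=0
Byte 7 = '7': mode=DATA remaining=3 emitted=5 chunks_done=0
Byte 8 = 'w': mode=DATA remaining=2 emitted=6 chunks_done=0
Byte 9 = 'd': mode=DATA remaining=1 emitted=7 chunks_done=0
Byte 10 = 'x': mode=DATA_DONE remaining=0 emitted=8 chunks_done=0
Byte 11 = 0x0D: mode=DATA_CR remaining=0 emitted=8 chunks_done=0
Byte 12 = 0x0A: mode=SIZE remaining=0 emitted=8 chunks_done=1
Byte 13 = '3': mode=SIZE remaining=0 emitted=8 chunks_done=1
Byte 14 = 0x0D: mode=SIZE_CR remaining=0 emitted=8 chunks_done=1
Byte 15 = 0x0A: mode=DATA remaining=3 emitted=8 chunks_done=1
Byte 16 = '8': mode=DATA remaining=2 emitted=9 chunks_done=1
Byte 17 = 'k': mode=DATA remaining=1 emitted=10 chunks_done=1

Answer: DATA 1 10 1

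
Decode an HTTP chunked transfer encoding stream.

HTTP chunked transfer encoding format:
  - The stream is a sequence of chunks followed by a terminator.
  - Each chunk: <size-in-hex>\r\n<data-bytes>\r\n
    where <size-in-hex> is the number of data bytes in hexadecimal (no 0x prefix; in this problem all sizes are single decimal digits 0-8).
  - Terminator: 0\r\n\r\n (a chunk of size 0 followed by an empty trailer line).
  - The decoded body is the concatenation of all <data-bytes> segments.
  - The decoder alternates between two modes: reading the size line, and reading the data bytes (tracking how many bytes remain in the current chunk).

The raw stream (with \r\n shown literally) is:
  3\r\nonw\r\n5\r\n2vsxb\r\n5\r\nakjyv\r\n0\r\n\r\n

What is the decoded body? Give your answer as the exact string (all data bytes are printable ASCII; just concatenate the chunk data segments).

Answer: onw2vsxbakjyv

Derivation:
Chunk 1: stream[0..1]='3' size=0x3=3, data at stream[3..6]='onw' -> body[0..3], body so far='onw'
Chunk 2: stream[8..9]='5' size=0x5=5, data at stream[11..16]='2vsxb' -> body[3..8], body so far='onw2vsxb'
Chunk 3: stream[18..19]='5' size=0x5=5, data at stream[21..26]='akjyv' -> body[8..13], body so far='onw2vsxbakjyv'
Chunk 4: stream[28..29]='0' size=0 (terminator). Final body='onw2vsxbakjyv' (13 bytes)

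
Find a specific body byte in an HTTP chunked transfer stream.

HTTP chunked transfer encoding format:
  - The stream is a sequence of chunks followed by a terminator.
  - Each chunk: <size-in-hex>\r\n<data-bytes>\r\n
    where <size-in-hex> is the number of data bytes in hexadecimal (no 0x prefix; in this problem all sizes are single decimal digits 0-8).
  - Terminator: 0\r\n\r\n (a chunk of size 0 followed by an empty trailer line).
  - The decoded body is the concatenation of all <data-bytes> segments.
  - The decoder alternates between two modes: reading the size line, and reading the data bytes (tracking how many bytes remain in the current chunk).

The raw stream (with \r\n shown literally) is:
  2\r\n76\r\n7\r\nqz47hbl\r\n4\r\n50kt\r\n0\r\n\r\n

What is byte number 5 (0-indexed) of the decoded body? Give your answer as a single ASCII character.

Answer: 7

Derivation:
Chunk 1: stream[0..1]='2' size=0x2=2, data at stream[3..5]='76' -> body[0..2], body so far='76'
Chunk 2: stream[7..8]='7' size=0x7=7, data at stream[10..17]='qz47hbl' -> body[2..9], body so far='76qz47hbl'
Chunk 3: stream[19..20]='4' size=0x4=4, data at stream[22..26]='50kt' -> body[9..13], body so far='76qz47hbl50kt'
Chunk 4: stream[28..29]='0' size=0 (terminator). Final body='76qz47hbl50kt' (13 bytes)
Body byte 5 = '7'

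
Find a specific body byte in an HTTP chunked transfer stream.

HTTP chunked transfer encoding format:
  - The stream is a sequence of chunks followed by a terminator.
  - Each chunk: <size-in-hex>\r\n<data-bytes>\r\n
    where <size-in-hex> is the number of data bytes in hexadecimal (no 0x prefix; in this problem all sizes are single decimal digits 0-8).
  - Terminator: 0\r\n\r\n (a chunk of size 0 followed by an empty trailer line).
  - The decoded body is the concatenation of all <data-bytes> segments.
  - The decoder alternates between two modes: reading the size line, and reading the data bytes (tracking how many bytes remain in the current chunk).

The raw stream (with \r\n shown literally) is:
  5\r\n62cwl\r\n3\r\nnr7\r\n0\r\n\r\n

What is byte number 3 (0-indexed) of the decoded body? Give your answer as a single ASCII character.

Answer: w

Derivation:
Chunk 1: stream[0..1]='5' size=0x5=5, data at stream[3..8]='62cwl' -> body[0..5], body so far='62cwl'
Chunk 2: stream[10..11]='3' size=0x3=3, data at stream[13..16]='nr7' -> body[5..8], body so far='62cwlnr7'
Chunk 3: stream[18..19]='0' size=0 (terminator). Final body='62cwlnr7' (8 bytes)
Body byte 3 = 'w'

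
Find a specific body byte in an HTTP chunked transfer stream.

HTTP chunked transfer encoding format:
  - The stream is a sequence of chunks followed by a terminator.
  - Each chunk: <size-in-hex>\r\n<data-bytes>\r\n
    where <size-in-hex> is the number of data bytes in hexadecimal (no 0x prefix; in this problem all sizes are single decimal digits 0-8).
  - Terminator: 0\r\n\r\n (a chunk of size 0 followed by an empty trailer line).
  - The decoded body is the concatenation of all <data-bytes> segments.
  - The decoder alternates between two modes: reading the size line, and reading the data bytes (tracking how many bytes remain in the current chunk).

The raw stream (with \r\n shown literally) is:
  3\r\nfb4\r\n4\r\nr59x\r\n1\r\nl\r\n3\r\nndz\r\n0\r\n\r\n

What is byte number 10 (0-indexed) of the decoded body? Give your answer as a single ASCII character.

Chunk 1: stream[0..1]='3' size=0x3=3, data at stream[3..6]='fb4' -> body[0..3], body so far='fb4'
Chunk 2: stream[8..9]='4' size=0x4=4, data at stream[11..15]='r59x' -> body[3..7], body so far='fb4r59x'
Chunk 3: stream[17..18]='1' size=0x1=1, data at stream[20..21]='l' -> body[7..8], body so far='fb4r59xl'
Chunk 4: stream[23..24]='3' size=0x3=3, data at stream[26..29]='ndz' -> body[8..11], body so far='fb4r59xlndz'
Chunk 5: stream[31..32]='0' size=0 (terminator). Final body='fb4r59xlndz' (11 bytes)
Body byte 10 = 'z'

Answer: z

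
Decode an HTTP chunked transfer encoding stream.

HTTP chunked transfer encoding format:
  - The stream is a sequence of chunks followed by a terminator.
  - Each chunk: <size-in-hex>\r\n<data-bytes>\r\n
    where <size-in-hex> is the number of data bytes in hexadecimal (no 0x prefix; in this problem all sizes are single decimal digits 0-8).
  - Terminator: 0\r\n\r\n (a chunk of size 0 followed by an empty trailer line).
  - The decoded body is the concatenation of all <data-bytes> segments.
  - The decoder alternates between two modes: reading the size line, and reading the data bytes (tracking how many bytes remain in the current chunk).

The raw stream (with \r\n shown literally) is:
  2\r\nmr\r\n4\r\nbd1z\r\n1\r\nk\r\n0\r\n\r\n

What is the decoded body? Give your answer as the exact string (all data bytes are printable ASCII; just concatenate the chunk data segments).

Answer: mrbd1zk

Derivation:
Chunk 1: stream[0..1]='2' size=0x2=2, data at stream[3..5]='mr' -> body[0..2], body so far='mr'
Chunk 2: stream[7..8]='4' size=0x4=4, data at stream[10..14]='bd1z' -> body[2..6], body so far='mrbd1z'
Chunk 3: stream[16..17]='1' size=0x1=1, data at stream[19..20]='k' -> body[6..7], body so far='mrbd1zk'
Chunk 4: stream[22..23]='0' size=0 (terminator). Final body='mrbd1zk' (7 bytes)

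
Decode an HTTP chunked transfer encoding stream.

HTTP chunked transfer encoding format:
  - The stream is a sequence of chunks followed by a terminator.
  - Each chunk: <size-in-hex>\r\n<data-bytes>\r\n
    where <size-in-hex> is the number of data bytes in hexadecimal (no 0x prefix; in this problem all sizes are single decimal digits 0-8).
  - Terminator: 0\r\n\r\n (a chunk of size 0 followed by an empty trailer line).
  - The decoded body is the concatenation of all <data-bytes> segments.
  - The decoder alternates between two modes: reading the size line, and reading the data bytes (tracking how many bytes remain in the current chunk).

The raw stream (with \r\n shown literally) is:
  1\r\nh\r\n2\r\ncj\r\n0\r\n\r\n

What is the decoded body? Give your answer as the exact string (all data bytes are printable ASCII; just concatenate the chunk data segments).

Chunk 1: stream[0..1]='1' size=0x1=1, data at stream[3..4]='h' -> body[0..1], body so far='h'
Chunk 2: stream[6..7]='2' size=0x2=2, data at stream[9..11]='cj' -> body[1..3], body so far='hcj'
Chunk 3: stream[13..14]='0' size=0 (terminator). Final body='hcj' (3 bytes)

Answer: hcj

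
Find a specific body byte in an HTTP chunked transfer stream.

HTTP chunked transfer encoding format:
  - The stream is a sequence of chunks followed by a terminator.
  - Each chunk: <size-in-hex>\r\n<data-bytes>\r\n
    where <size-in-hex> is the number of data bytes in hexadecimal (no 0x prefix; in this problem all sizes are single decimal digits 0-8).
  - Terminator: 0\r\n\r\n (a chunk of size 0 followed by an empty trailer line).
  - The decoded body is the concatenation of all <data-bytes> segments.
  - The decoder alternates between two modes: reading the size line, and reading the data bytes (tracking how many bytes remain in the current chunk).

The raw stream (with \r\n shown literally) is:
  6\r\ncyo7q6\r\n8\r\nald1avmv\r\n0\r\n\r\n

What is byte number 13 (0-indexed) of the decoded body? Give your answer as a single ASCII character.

Chunk 1: stream[0..1]='6' size=0x6=6, data at stream[3..9]='cyo7q6' -> body[0..6], body so far='cyo7q6'
Chunk 2: stream[11..12]='8' size=0x8=8, data at stream[14..22]='ald1avmv' -> body[6..14], body so far='cyo7q6ald1avmv'
Chunk 3: stream[24..25]='0' size=0 (terminator). Final body='cyo7q6ald1avmv' (14 bytes)
Body byte 13 = 'v'

Answer: v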